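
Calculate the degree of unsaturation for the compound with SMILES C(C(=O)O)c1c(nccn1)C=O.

Molecular formula from the SMILES: C7H6N2O3.
DoU = (2C + 2 + N − H − X)/2 = (2·7 + 2 + 2 − 6 − 0)/2 = 12/2 = 6.
(Structurally: 1 ring(s) + 5 π bond(s) = 6.)

6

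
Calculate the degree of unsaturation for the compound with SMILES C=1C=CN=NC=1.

4

Molecular formula from the SMILES: C4H4N2.
DoU = (2C + 2 + N − H − X)/2 = (2·4 + 2 + 2 − 4 − 0)/2 = 8/2 = 4.
(Structurally: 1 ring(s) + 3 π bond(s) = 4.)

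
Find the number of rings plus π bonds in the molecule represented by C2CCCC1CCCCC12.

2

Molecular formula from the SMILES: C10H18.
DoU = (2C + 2 + N − H − X)/2 = (2·10 + 2 + 0 − 18 − 0)/2 = 4/2 = 2.
(Structurally: 2 ring(s) + 0 π bond(s) = 2.)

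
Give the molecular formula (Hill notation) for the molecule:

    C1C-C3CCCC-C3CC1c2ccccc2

C16H22

Heavy atoms from the SMILES: 16 C.
Implicit hydrogens by atom environment:
  7 × C: 2 H each → 14
  5 × C (aromatic): 1 H each → 5
  3 × C: 1 H each → 3
  1 × C (aromatic): no H
  Total hydrogens = 22.
Molecular formula: C16H22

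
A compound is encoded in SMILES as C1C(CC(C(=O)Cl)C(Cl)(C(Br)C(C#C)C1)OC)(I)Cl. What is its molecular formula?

Heavy atoms from the SMILES: 1 Br, 12 C, 3 Cl, 1 I, 2 O.
Implicit hydrogens by atom environment:
  4 × C: 1 H each → 4
  4 × C: no H
  3 × C: 2 H each → 6
  3 × Cl: no H
  2 × O: no H
  1 × Br: no H
  1 × C: 3 H
  1 × I: no H
  Total hydrogens = 13.
Molecular formula: C12H13BrCl3IO2

C12H13BrCl3IO2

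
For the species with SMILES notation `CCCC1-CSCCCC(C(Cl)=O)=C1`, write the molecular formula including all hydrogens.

C11H17ClOS

Heavy atoms from the SMILES: 11 C, 1 Cl, 1 O, 1 S.
Implicit hydrogens by atom environment:
  6 × C: 2 H each → 12
  2 × C: 1 H each → 2
  2 × C: no H
  1 × C: 3 H
  1 × Cl: no H
  1 × O: no H
  1 × S: no H
  Total hydrogens = 17.
Molecular formula: C11H17ClOS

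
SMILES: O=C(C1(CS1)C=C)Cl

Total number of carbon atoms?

5

The symbol for carbon appears 5 times in the SMILES. (Cl is a single chlorine, not C + l.)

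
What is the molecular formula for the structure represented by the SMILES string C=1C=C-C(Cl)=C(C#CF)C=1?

Heavy atoms from the SMILES: 8 C, 1 Cl, 1 F.
Implicit hydrogens by atom environment:
  4 × C (aromatic): 1 H each → 4
  2 × C (aromatic): no H
  2 × C: no H
  1 × Cl: no H
  1 × F: no H
  Total hydrogens = 4.
Molecular formula: C8H4ClF

C8H4ClF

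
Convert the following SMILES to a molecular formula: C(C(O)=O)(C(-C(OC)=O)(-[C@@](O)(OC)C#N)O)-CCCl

C10H14ClNO7

Heavy atoms from the SMILES: 10 C, 1 Cl, 1 N, 7 O.
Implicit hydrogens by atom environment:
  5 × C: no H
  4 × O: no H
  3 × O: 1 H each → 3
  2 × C: 3 H each → 6
  2 × C: 2 H each → 4
  1 × C: 1 H
  1 × Cl: no H
  1 × N: no H
  Total hydrogens = 14.
Molecular formula: C10H14ClNO7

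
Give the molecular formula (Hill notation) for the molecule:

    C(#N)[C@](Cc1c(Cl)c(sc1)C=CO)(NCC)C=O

C12H13ClN2O2S

Heavy atoms from the SMILES: 12 C, 1 Cl, 2 N, 2 O, 1 S.
Implicit hydrogens by atom environment:
  3 × C: 1 H each → 3
  3 × C (aromatic): no H
  2 × C: 2 H each → 4
  2 × C: no H
  1 × C: 3 H
  1 × C (aromatic): 1 H
  1 × Cl: no H
  1 × N: 1 H
  1 × N: no H
  1 × O: 1 H
  1 × O: no H
  1 × S (aromatic): no H
  Total hydrogens = 13.
Molecular formula: C12H13ClN2O2S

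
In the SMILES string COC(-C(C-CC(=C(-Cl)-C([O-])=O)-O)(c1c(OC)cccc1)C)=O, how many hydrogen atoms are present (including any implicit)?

Hydrogens are implicit in SMILES; fill each atom to its normal valence:
  5 × C: no H
  4 × C (aromatic): 1 H each → 4
  4 × O: no H
  3 × C: 3 H each → 9
  2 × C: 2 H each → 4
  2 × C (aromatic): no H
  1 × Cl: no H
  1 × O: 1 H
  1 × O (charge -1): no H
  Total hydrogens = 18.

18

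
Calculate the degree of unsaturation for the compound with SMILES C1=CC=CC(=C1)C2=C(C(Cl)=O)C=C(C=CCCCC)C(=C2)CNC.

10

Molecular formula from the SMILES: C21H24ClNO.
DoU = (2C + 2 + N − H − X)/2 = (2·21 + 2 + 1 − 24 − 1)/2 = 20/2 = 10.
(Structurally: 2 ring(s) + 8 π bond(s) = 10.)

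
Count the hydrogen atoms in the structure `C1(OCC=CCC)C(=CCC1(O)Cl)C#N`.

14

Hydrogens are implicit in SMILES; fill each atom to its normal valence:
  4 × C: 1 H each → 4
  3 × C: 2 H each → 6
  3 × C: no H
  1 × C: 3 H
  1 × Cl: no H
  1 × N: no H
  1 × O: 1 H
  1 × O: no H
  Total hydrogens = 14.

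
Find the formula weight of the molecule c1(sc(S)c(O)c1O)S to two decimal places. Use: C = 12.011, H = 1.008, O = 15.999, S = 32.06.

Molecular formula: C4H4O2S3.
M = 4×12.011 + 4×1.008 + 2×15.999 + 3×32.06 = 180.25 g/mol.

180.25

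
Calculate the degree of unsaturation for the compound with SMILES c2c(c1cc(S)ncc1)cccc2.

8

Molecular formula from the SMILES: C11H9NS.
DoU = (2C + 2 + N − H − X)/2 = (2·11 + 2 + 1 − 9 − 0)/2 = 16/2 = 8.
(Structurally: 2 ring(s) + 6 π bond(s) = 8.)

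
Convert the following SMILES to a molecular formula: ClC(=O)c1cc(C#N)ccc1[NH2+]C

C9H8ClN2O+

Heavy atoms from the SMILES: 9 C, 1 Cl, 2 N, 1 O.
Implicit hydrogens by atom environment:
  3 × C (aromatic): 1 H each → 3
  3 × C (aromatic): no H
  2 × C: no H
  1 × C: 3 H
  1 × Cl: no H
  1 × N (charge +1): 2 H
  1 × N: no H
  1 × O: no H
  Total hydrogens = 8.
Net charge +1.
Molecular formula: C9H8ClN2O+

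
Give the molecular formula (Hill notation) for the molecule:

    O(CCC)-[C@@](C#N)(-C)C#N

Heavy atoms from the SMILES: 7 C, 2 N, 1 O.
Implicit hydrogens by atom environment:
  3 × C: no H
  2 × C: 3 H each → 6
  2 × C: 2 H each → 4
  2 × N: no H
  1 × O: no H
  Total hydrogens = 10.
Molecular formula: C7H10N2O

C7H10N2O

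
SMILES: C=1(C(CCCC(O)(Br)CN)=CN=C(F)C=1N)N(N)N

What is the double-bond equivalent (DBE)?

4

Molecular formula from the SMILES: C10H18BrFN6O.
DoU = (2C + 2 + N − H − X)/2 = (2·10 + 2 + 6 − 18 − 2)/2 = 8/2 = 4.
(Structurally: 1 ring(s) + 3 π bond(s) = 4.)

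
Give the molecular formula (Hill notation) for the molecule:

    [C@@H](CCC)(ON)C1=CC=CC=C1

Heavy atoms from the SMILES: 10 C, 1 N, 1 O.
Implicit hydrogens by atom environment:
  5 × C (aromatic): 1 H each → 5
  2 × C: 2 H each → 4
  1 × C: 3 H
  1 × C: 1 H
  1 × C (aromatic): no H
  1 × N: 2 H
  1 × O: no H
  Total hydrogens = 15.
Molecular formula: C10H15NO

C10H15NO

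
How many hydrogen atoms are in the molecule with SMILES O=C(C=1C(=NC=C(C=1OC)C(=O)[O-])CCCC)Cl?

13

Hydrogens are implicit in SMILES; fill each atom to its normal valence:
  4 × C (aromatic): no H
  3 × C: 2 H each → 6
  3 × O: no H
  2 × C: 3 H each → 6
  2 × C: no H
  1 × C (aromatic): 1 H
  1 × Cl: no H
  1 × N (aromatic): no H
  1 × O (charge -1): no H
  Total hydrogens = 13.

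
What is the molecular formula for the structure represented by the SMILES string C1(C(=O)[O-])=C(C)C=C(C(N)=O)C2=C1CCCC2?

Heavy atoms from the SMILES: 13 C, 1 N, 3 O.
Implicit hydrogens by atom environment:
  5 × C (aromatic): no H
  4 × C: 2 H each → 8
  2 × C: no H
  2 × O: no H
  1 × C: 3 H
  1 × C (aromatic): 1 H
  1 × N: 2 H
  1 × O (charge -1): no H
  Total hydrogens = 14.
Net charge -1.
Molecular formula: C13H14NO3-

C13H14NO3-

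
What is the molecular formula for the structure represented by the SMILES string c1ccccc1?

Heavy atoms from the SMILES: 6 C.
Implicit hydrogens by atom environment:
  6 × C (aromatic): 1 H each → 6
  Total hydrogens = 6.
Molecular formula: C6H6

C6H6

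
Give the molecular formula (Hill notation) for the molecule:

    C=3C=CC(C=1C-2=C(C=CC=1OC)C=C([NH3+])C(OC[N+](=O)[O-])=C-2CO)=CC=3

C19H19N2O5+

Heavy atoms from the SMILES: 19 C, 2 N, 5 O.
Implicit hydrogens by atom environment:
  8 × C (aromatic): 1 H each → 8
  8 × C (aromatic): no H
  3 × O: no H
  2 × C: 2 H each → 4
  1 × C: 3 H
  1 × N (charge +1): 3 H
  1 × N (charge +1): no H
  1 × O: 1 H
  1 × O (charge -1): no H
  Total hydrogens = 19.
Net charge +1.
Molecular formula: C19H19N2O5+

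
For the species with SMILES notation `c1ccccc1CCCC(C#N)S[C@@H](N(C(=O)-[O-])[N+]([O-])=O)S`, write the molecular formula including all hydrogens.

C13H14N3O4S2-

Heavy atoms from the SMILES: 13 C, 3 N, 4 O, 2 S.
Implicit hydrogens by atom environment:
  5 × C (aromatic): 1 H each → 5
  3 × C: 2 H each → 6
  2 × C: 1 H each → 2
  2 × C: no H
  2 × N: no H
  2 × O: no H
  2 × O (charge -1): no H
  1 × C (aromatic): no H
  1 × N (charge +1): no H
  1 × S: 1 H
  1 × S: no H
  Total hydrogens = 14.
Net charge -1.
Molecular formula: C13H14N3O4S2-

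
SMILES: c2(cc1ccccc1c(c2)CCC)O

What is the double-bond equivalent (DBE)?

Molecular formula from the SMILES: C13H14O.
DoU = (2C + 2 + N − H − X)/2 = (2·13 + 2 + 0 − 14 − 0)/2 = 14/2 = 7.
(Structurally: 2 ring(s) + 5 π bond(s) = 7.)

7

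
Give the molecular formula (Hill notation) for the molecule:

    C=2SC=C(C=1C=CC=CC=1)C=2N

Heavy atoms from the SMILES: 10 C, 1 N, 1 S.
Implicit hydrogens by atom environment:
  7 × C (aromatic): 1 H each → 7
  3 × C (aromatic): no H
  1 × N: 2 H
  1 × S (aromatic): no H
  Total hydrogens = 9.
Molecular formula: C10H9NS

C10H9NS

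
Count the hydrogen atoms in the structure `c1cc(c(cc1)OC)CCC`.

Hydrogens are implicit in SMILES; fill each atom to its normal valence:
  4 × C (aromatic): 1 H each → 4
  2 × C: 3 H each → 6
  2 × C: 2 H each → 4
  2 × C (aromatic): no H
  1 × O: no H
  Total hydrogens = 14.

14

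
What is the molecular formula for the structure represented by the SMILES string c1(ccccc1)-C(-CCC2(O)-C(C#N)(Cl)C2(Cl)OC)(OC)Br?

Heavy atoms from the SMILES: 1 Br, 15 C, 2 Cl, 1 N, 3 O.
Implicit hydrogens by atom environment:
  5 × C (aromatic): 1 H each → 5
  5 × C: no H
  2 × C: 3 H each → 6
  2 × C: 2 H each → 4
  2 × Cl: no H
  2 × O: no H
  1 × Br: no H
  1 × C (aromatic): no H
  1 × N: no H
  1 × O: 1 H
  Total hydrogens = 16.
Molecular formula: C15H16BrCl2NO3

C15H16BrCl2NO3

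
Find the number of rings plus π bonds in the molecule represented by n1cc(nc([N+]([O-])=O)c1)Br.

Molecular formula from the SMILES: C4H2BrN3O2.
DoU = (2C + 2 + N − H − X)/2 = (2·4 + 2 + 3 − 2 − 1)/2 = 10/2 = 5.
(Structurally: 1 ring(s) + 4 π bond(s) = 5.)

5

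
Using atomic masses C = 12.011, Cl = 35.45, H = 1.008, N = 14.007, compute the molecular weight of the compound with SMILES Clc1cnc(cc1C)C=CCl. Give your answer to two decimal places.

188.05

Molecular formula: C8H7Cl2N.
M = 8×12.011 + 2×35.45 + 7×1.008 + 1×14.007 = 188.05 g/mol.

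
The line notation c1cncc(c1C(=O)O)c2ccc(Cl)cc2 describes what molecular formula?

C12H8ClNO2

Heavy atoms from the SMILES: 12 C, 1 Cl, 1 N, 2 O.
Implicit hydrogens by atom environment:
  7 × C (aromatic): 1 H each → 7
  4 × C (aromatic): no H
  1 × C: no H
  1 × Cl: no H
  1 × N (aromatic): no H
  1 × O: 1 H
  1 × O: no H
  Total hydrogens = 8.
Molecular formula: C12H8ClNO2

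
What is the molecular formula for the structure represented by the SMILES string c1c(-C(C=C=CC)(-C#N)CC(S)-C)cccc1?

C15H17NS

Heavy atoms from the SMILES: 15 C, 1 N, 1 S.
Implicit hydrogens by atom environment:
  5 × C (aromatic): 1 H each → 5
  3 × C: 1 H each → 3
  3 × C: no H
  2 × C: 3 H each → 6
  1 × C: 2 H
  1 × C (aromatic): no H
  1 × N: no H
  1 × S: 1 H
  Total hydrogens = 17.
Molecular formula: C15H17NS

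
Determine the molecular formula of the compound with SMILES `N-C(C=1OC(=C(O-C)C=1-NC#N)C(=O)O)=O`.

Heavy atoms from the SMILES: 8 C, 3 N, 5 O.
Implicit hydrogens by atom environment:
  4 × C (aromatic): no H
  3 × C: no H
  3 × O: no H
  1 × C: 3 H
  1 × N: 2 H
  1 × N: 1 H
  1 × N: no H
  1 × O: 1 H
  1 × O (aromatic): no H
  Total hydrogens = 7.
Molecular formula: C8H7N3O5

C8H7N3O5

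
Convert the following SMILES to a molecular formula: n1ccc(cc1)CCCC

Heavy atoms from the SMILES: 9 C, 1 N.
Implicit hydrogens by atom environment:
  4 × C (aromatic): 1 H each → 4
  3 × C: 2 H each → 6
  1 × C: 3 H
  1 × C (aromatic): no H
  1 × N (aromatic): no H
  Total hydrogens = 13.
Molecular formula: C9H13N

C9H13N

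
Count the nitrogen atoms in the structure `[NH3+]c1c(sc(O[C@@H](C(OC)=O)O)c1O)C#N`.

2

The symbol for nitrogen appears 2 times in the SMILES.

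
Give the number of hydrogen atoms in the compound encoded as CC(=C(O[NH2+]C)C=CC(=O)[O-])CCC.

17

Hydrogens are implicit in SMILES; fill each atom to its normal valence:
  3 × C: 3 H each → 9
  3 × C: no H
  2 × C: 2 H each → 4
  2 × C: 1 H each → 2
  2 × O: no H
  1 × N (charge +1): 2 H
  1 × O (charge -1): no H
  Total hydrogens = 17.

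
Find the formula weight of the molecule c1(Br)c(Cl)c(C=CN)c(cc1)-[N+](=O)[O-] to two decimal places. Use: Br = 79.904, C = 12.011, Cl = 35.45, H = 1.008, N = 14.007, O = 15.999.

Molecular formula: C8H6BrClN2O2.
M = 1×79.904 + 8×12.011 + 1×35.45 + 6×1.008 + 2×14.007 + 2×15.999 = 277.50 g/mol.

277.50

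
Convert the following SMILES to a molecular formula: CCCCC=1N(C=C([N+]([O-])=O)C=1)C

Heavy atoms from the SMILES: 9 C, 2 N, 2 O.
Implicit hydrogens by atom environment:
  3 × C: 2 H each → 6
  2 × C: 3 H each → 6
  2 × C (aromatic): 1 H each → 2
  2 × C (aromatic): no H
  1 × N (aromatic): no H
  1 × N (charge +1): no H
  1 × O: no H
  1 × O (charge -1): no H
  Total hydrogens = 14.
Molecular formula: C9H14N2O2

C9H14N2O2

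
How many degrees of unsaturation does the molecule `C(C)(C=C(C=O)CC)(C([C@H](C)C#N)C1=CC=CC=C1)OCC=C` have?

Molecular formula from the SMILES: C20H25NO2.
DoU = (2C + 2 + N − H − X)/2 = (2·20 + 2 + 1 − 25 − 0)/2 = 18/2 = 9.
(Structurally: 1 ring(s) + 8 π bond(s) = 9.)

9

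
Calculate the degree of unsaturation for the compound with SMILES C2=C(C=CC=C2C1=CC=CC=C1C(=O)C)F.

Molecular formula from the SMILES: C14H11FO.
DoU = (2C + 2 + N − H − X)/2 = (2·14 + 2 + 0 − 11 − 1)/2 = 18/2 = 9.
(Structurally: 2 ring(s) + 7 π bond(s) = 9.)

9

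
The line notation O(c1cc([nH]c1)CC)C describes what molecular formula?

C7H11NO

Heavy atoms from the SMILES: 7 C, 1 N, 1 O.
Implicit hydrogens by atom environment:
  2 × C: 3 H each → 6
  2 × C (aromatic): 1 H each → 2
  2 × C (aromatic): no H
  1 × C: 2 H
  1 × N (aromatic): 1 H
  1 × O: no H
  Total hydrogens = 11.
Molecular formula: C7H11NO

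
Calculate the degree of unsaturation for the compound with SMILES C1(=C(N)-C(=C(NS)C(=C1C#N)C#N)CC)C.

Molecular formula from the SMILES: C11H12N4S.
DoU = (2C + 2 + N − H − X)/2 = (2·11 + 2 + 4 − 12 − 0)/2 = 16/2 = 8.
(Structurally: 1 ring(s) + 7 π bond(s) = 8.)

8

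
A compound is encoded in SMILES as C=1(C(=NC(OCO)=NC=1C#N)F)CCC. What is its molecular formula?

C9H10FN3O2

Heavy atoms from the SMILES: 9 C, 1 F, 3 N, 2 O.
Implicit hydrogens by atom environment:
  4 × C (aromatic): no H
  3 × C: 2 H each → 6
  2 × N (aromatic): no H
  1 × C: 3 H
  1 × C: no H
  1 × F: no H
  1 × N: no H
  1 × O: 1 H
  1 × O: no H
  Total hydrogens = 10.
Molecular formula: C9H10FN3O2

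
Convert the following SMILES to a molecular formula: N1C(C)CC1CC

Heavy atoms from the SMILES: 6 C, 1 N.
Implicit hydrogens by atom environment:
  2 × C: 3 H each → 6
  2 × C: 2 H each → 4
  2 × C: 1 H each → 2
  1 × N: 1 H
  Total hydrogens = 13.
Molecular formula: C6H13N

C6H13N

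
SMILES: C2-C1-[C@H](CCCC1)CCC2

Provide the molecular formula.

Heavy atoms from the SMILES: 10 C.
Implicit hydrogens by atom environment:
  8 × C: 2 H each → 16
  2 × C: 1 H each → 2
  Total hydrogens = 18.
Molecular formula: C10H18

C10H18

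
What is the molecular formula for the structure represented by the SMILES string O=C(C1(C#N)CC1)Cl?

Heavy atoms from the SMILES: 5 C, 1 Cl, 1 N, 1 O.
Implicit hydrogens by atom environment:
  3 × C: no H
  2 × C: 2 H each → 4
  1 × Cl: no H
  1 × N: no H
  1 × O: no H
  Total hydrogens = 4.
Molecular formula: C5H4ClNO

C5H4ClNO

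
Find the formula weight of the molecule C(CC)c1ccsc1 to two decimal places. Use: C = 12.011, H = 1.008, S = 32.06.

126.22

Molecular formula: C7H10S.
M = 7×12.011 + 10×1.008 + 1×32.06 = 126.22 g/mol.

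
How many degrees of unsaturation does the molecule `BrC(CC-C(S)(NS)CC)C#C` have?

2

Molecular formula from the SMILES: C8H14BrNS2.
DoU = (2C + 2 + N − H − X)/2 = (2·8 + 2 + 1 − 14 − 1)/2 = 4/2 = 2.
(Structurally: 0 ring(s) + 2 π bond(s) = 2.)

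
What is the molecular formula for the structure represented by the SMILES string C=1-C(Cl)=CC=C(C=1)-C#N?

C7H4ClN

Heavy atoms from the SMILES: 7 C, 1 Cl, 1 N.
Implicit hydrogens by atom environment:
  4 × C (aromatic): 1 H each → 4
  2 × C (aromatic): no H
  1 × C: no H
  1 × Cl: no H
  1 × N: no H
  Total hydrogens = 4.
Molecular formula: C7H4ClN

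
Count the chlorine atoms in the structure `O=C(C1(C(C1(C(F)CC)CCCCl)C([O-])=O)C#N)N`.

1

The symbol for chlorine appears 1 time in the SMILES.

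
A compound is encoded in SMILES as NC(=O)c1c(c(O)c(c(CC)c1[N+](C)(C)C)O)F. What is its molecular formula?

C12H18FN2O3+

Heavy atoms from the SMILES: 12 C, 1 F, 2 N, 3 O.
Implicit hydrogens by atom environment:
  6 × C (aromatic): no H
  4 × C: 3 H each → 12
  2 × O: 1 H each → 2
  1 × C: 2 H
  1 × C: no H
  1 × F: no H
  1 × N: 2 H
  1 × N (charge +1): no H
  1 × O: no H
  Total hydrogens = 18.
Net charge +1.
Molecular formula: C12H18FN2O3+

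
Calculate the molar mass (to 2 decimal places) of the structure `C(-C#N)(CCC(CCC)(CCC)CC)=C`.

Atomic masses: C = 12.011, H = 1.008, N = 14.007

Molecular formula: C14H25N.
M = 14×12.011 + 25×1.008 + 1×14.007 = 207.36 g/mol.

207.36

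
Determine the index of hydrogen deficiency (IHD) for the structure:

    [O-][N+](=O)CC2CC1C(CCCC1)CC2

Molecular formula from the SMILES: C11H19NO2.
DoU = (2C + 2 + N − H − X)/2 = (2·11 + 2 + 1 − 19 − 0)/2 = 6/2 = 3.
(Structurally: 2 ring(s) + 1 π bond(s) = 3.)

3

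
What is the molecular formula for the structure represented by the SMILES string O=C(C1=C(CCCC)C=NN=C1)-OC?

C10H14N2O2

Heavy atoms from the SMILES: 10 C, 2 N, 2 O.
Implicit hydrogens by atom environment:
  3 × C: 2 H each → 6
  2 × C: 3 H each → 6
  2 × C (aromatic): 1 H each → 2
  2 × C (aromatic): no H
  2 × N (aromatic): no H
  2 × O: no H
  1 × C: no H
  Total hydrogens = 14.
Molecular formula: C10H14N2O2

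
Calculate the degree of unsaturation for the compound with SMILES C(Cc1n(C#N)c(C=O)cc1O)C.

Molecular formula from the SMILES: C9H10N2O2.
DoU = (2C + 2 + N − H − X)/2 = (2·9 + 2 + 2 − 10 − 0)/2 = 12/2 = 6.
(Structurally: 1 ring(s) + 5 π bond(s) = 6.)

6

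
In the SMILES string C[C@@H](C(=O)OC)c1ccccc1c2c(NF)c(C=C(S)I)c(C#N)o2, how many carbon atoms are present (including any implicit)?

17

The symbol for carbon appears 17 times in the SMILES. Lowercase c denotes aromatic carbon and counts toward C.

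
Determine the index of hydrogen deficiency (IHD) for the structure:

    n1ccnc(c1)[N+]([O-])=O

5

Molecular formula from the SMILES: C4H3N3O2.
DoU = (2C + 2 + N − H − X)/2 = (2·4 + 2 + 3 − 3 − 0)/2 = 10/2 = 5.
(Structurally: 1 ring(s) + 4 π bond(s) = 5.)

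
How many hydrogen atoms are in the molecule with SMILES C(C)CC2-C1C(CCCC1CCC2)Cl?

23

Hydrogens are implicit in SMILES; fill each atom to its normal valence:
  8 × C: 2 H each → 16
  4 × C: 1 H each → 4
  1 × C: 3 H
  1 × Cl: no H
  Total hydrogens = 23.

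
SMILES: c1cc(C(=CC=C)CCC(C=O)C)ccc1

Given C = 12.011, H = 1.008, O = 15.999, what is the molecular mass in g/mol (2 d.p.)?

Molecular formula: C15H18O.
M = 15×12.011 + 18×1.008 + 1×15.999 = 214.31 g/mol.

214.31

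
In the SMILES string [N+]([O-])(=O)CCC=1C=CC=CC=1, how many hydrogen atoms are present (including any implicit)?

Hydrogens are implicit in SMILES; fill each atom to its normal valence:
  5 × C (aromatic): 1 H each → 5
  2 × C: 2 H each → 4
  1 × C (aromatic): no H
  1 × N (charge +1): no H
  1 × O: no H
  1 × O (charge -1): no H
  Total hydrogens = 9.

9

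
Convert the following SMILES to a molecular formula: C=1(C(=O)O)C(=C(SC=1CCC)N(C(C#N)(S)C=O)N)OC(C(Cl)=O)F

Heavy atoms from the SMILES: 13 C, 1 Cl, 1 F, 3 N, 5 O, 2 S.
Implicit hydrogens by atom environment:
  4 × C (aromatic): no H
  4 × C: no H
  4 × O: no H
  2 × C: 2 H each → 4
  2 × C: 1 H each → 2
  2 × N: no H
  1 × C: 3 H
  1 × Cl: no H
  1 × F: no H
  1 × N: 2 H
  1 × O: 1 H
  1 × S: 1 H
  1 × S (aromatic): no H
  Total hydrogens = 13.
Molecular formula: C13H13ClFN3O5S2

C13H13ClFN3O5S2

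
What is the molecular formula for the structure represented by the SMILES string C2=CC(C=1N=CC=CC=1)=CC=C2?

C11H9N

Heavy atoms from the SMILES: 11 C, 1 N.
Implicit hydrogens by atom environment:
  9 × C (aromatic): 1 H each → 9
  2 × C (aromatic): no H
  1 × N (aromatic): no H
  Total hydrogens = 9.
Molecular formula: C11H9N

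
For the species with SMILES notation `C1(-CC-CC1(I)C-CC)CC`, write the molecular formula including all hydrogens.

Heavy atoms from the SMILES: 10 C, 1 I.
Implicit hydrogens by atom environment:
  6 × C: 2 H each → 12
  2 × C: 3 H each → 6
  1 × C: 1 H
  1 × C: no H
  1 × I: no H
  Total hydrogens = 19.
Molecular formula: C10H19I

C10H19I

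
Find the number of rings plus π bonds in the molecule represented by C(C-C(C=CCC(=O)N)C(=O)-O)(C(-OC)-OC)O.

Molecular formula from the SMILES: C11H19NO6.
DoU = (2C + 2 + N − H − X)/2 = (2·11 + 2 + 1 − 19 − 0)/2 = 6/2 = 3.
(Structurally: 0 ring(s) + 3 π bond(s) = 3.)

3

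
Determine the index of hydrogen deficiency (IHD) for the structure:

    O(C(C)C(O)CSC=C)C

1

Molecular formula from the SMILES: C7H14O2S.
DoU = (2C + 2 + N − H − X)/2 = (2·7 + 2 + 0 − 14 − 0)/2 = 2/2 = 1.
(Structurally: 0 ring(s) + 1 π bond(s) = 1.)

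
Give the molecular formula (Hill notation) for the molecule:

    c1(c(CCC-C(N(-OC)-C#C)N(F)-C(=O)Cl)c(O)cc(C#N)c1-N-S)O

C15H16ClFN4O4S

Heavy atoms from the SMILES: 15 C, 1 Cl, 1 F, 4 N, 4 O, 1 S.
Implicit hydrogens by atom environment:
  5 × C (aromatic): no H
  3 × C: 2 H each → 6
  3 × C: no H
  3 × N: no H
  2 × C: 1 H each → 2
  2 × O: 1 H each → 2
  2 × O: no H
  1 × C: 3 H
  1 × C (aromatic): 1 H
  1 × Cl: no H
  1 × F: no H
  1 × N: 1 H
  1 × S: 1 H
  Total hydrogens = 16.
Molecular formula: C15H16ClFN4O4S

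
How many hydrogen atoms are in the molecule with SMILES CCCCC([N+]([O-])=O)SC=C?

Hydrogens are implicit in SMILES; fill each atom to its normal valence:
  4 × C: 2 H each → 8
  2 × C: 1 H each → 2
  1 × C: 3 H
  1 × N (charge +1): no H
  1 × O: no H
  1 × O (charge -1): no H
  1 × S: no H
  Total hydrogens = 13.

13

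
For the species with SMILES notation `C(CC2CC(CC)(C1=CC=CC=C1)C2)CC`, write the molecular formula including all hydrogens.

C16H24

Heavy atoms from the SMILES: 16 C.
Implicit hydrogens by atom environment:
  6 × C: 2 H each → 12
  5 × C (aromatic): 1 H each → 5
  2 × C: 3 H each → 6
  1 × C: 1 H
  1 × C: no H
  1 × C (aromatic): no H
  Total hydrogens = 24.
Molecular formula: C16H24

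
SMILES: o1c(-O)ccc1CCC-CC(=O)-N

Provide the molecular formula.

C9H13NO3

Heavy atoms from the SMILES: 9 C, 1 N, 3 O.
Implicit hydrogens by atom environment:
  4 × C: 2 H each → 8
  2 × C (aromatic): 1 H each → 2
  2 × C (aromatic): no H
  1 × C: no H
  1 × N: 2 H
  1 × O: 1 H
  1 × O (aromatic): no H
  1 × O: no H
  Total hydrogens = 13.
Molecular formula: C9H13NO3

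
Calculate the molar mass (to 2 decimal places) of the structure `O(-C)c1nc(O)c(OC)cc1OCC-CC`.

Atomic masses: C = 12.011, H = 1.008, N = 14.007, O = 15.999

Molecular formula: C11H17NO4.
M = 11×12.011 + 17×1.008 + 1×14.007 + 4×15.999 = 227.26 g/mol.

227.26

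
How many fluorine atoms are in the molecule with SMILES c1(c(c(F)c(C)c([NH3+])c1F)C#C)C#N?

The symbol for fluorine appears 2 times in the SMILES.

2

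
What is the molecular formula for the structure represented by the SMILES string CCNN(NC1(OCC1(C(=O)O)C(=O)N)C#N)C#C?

Heavy atoms from the SMILES: 10 C, 5 N, 4 O.
Implicit hydrogens by atom environment:
  6 × C: no H
  3 × O: no H
  2 × C: 2 H each → 4
  2 × N: 1 H each → 2
  2 × N: no H
  1 × C: 3 H
  1 × C: 1 H
  1 × N: 2 H
  1 × O: 1 H
  Total hydrogens = 13.
Molecular formula: C10H13N5O4

C10H13N5O4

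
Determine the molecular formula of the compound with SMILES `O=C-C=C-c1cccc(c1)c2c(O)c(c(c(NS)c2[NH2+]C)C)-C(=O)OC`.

Heavy atoms from the SMILES: 19 C, 2 N, 4 O, 1 S.
Implicit hydrogens by atom environment:
  8 × C (aromatic): no H
  4 × C (aromatic): 1 H each → 4
  3 × C: 3 H each → 9
  3 × C: 1 H each → 3
  3 × O: no H
  1 × C: no H
  1 × N (charge +1): 2 H
  1 × N: 1 H
  1 × O: 1 H
  1 × S: 1 H
  Total hydrogens = 21.
Net charge +1.
Molecular formula: C19H21N2O4S+

C19H21N2O4S+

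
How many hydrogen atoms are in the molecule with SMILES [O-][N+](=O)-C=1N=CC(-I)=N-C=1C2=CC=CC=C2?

Hydrogens are implicit in SMILES; fill each atom to its normal valence:
  6 × C (aromatic): 1 H each → 6
  4 × C (aromatic): no H
  2 × N (aromatic): no H
  1 × I: no H
  1 × N (charge +1): no H
  1 × O: no H
  1 × O (charge -1): no H
  Total hydrogens = 6.

6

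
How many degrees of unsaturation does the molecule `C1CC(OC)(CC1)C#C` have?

3

Molecular formula from the SMILES: C8H12O.
DoU = (2C + 2 + N − H − X)/2 = (2·8 + 2 + 0 − 12 − 0)/2 = 6/2 = 3.
(Structurally: 1 ring(s) + 2 π bond(s) = 3.)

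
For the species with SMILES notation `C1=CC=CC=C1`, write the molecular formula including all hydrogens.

Heavy atoms from the SMILES: 6 C.
Implicit hydrogens by atom environment:
  6 × C (aromatic): 1 H each → 6
  Total hydrogens = 6.
Molecular formula: C6H6

C6H6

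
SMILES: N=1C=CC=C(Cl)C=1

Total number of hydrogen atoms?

4

Hydrogens are implicit in SMILES; fill each atom to its normal valence:
  4 × C (aromatic): 1 H each → 4
  1 × C (aromatic): no H
  1 × Cl: no H
  1 × N (aromatic): no H
  Total hydrogens = 4.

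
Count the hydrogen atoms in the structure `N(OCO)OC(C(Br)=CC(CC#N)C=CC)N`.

Hydrogens are implicit in SMILES; fill each atom to its normal valence:
  5 × C: 1 H each → 5
  2 × C: 2 H each → 4
  2 × C: no H
  2 × O: no H
  1 × Br: no H
  1 × C: 3 H
  1 × N: 2 H
  1 × N: 1 H
  1 × N: no H
  1 × O: 1 H
  Total hydrogens = 16.

16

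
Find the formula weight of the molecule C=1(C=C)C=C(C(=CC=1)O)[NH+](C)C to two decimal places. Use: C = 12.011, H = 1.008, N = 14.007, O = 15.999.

164.23

Molecular formula: C10H14NO+.
M = 10×12.011 + 14×1.008 + 1×14.007 + 1×15.999 = 164.23 g/mol.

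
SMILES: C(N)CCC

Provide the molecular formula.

Heavy atoms from the SMILES: 4 C, 1 N.
Implicit hydrogens by atom environment:
  3 × C: 2 H each → 6
  1 × C: 3 H
  1 × N: 2 H
  Total hydrogens = 11.
Molecular formula: C4H11N

C4H11N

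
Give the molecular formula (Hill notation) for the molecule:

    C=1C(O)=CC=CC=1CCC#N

Heavy atoms from the SMILES: 9 C, 1 N, 1 O.
Implicit hydrogens by atom environment:
  4 × C (aromatic): 1 H each → 4
  2 × C: 2 H each → 4
  2 × C (aromatic): no H
  1 × C: no H
  1 × N: no H
  1 × O: 1 H
  Total hydrogens = 9.
Molecular formula: C9H9NO

C9H9NO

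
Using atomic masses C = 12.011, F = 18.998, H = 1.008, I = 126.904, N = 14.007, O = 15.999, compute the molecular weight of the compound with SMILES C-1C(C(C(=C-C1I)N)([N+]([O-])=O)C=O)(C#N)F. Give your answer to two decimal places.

339.06

Molecular formula: C8H7FIN3O3.
M = 8×12.011 + 1×18.998 + 7×1.008 + 1×126.904 + 3×14.007 + 3×15.999 = 339.06 g/mol.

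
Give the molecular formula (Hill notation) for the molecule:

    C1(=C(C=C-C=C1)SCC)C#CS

Heavy atoms from the SMILES: 10 C, 2 S.
Implicit hydrogens by atom environment:
  4 × C (aromatic): 1 H each → 4
  2 × C (aromatic): no H
  2 × C: no H
  1 × C: 3 H
  1 × C: 2 H
  1 × S: 1 H
  1 × S: no H
  Total hydrogens = 10.
Molecular formula: C10H10S2

C10H10S2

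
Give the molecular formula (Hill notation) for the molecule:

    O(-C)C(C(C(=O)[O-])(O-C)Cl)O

Heavy atoms from the SMILES: 5 C, 1 Cl, 5 O.
Implicit hydrogens by atom environment:
  3 × O: no H
  2 × C: 3 H each → 6
  2 × C: no H
  1 × C: 1 H
  1 × Cl: no H
  1 × O: 1 H
  1 × O (charge -1): no H
  Total hydrogens = 8.
Net charge -1.
Molecular formula: C5H8ClO5-

C5H8ClO5-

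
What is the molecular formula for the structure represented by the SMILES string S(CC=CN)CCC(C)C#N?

Heavy atoms from the SMILES: 8 C, 2 N, 1 S.
Implicit hydrogens by atom environment:
  3 × C: 2 H each → 6
  3 × C: 1 H each → 3
  1 × C: 3 H
  1 × C: no H
  1 × N: 2 H
  1 × N: no H
  1 × S: no H
  Total hydrogens = 14.
Molecular formula: C8H14N2S

C8H14N2S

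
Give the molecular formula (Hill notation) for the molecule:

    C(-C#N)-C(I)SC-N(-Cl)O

Heavy atoms from the SMILES: 4 C, 1 Cl, 1 I, 2 N, 1 O, 1 S.
Implicit hydrogens by atom environment:
  2 × C: 2 H each → 4
  2 × N: no H
  1 × C: 1 H
  1 × C: no H
  1 × Cl: no H
  1 × I: no H
  1 × O: 1 H
  1 × S: no H
  Total hydrogens = 6.
Molecular formula: C4H6ClIN2OS

C4H6ClIN2OS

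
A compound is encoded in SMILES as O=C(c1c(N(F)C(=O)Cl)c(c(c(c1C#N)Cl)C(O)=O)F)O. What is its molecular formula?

Heavy atoms from the SMILES: 10 C, 2 Cl, 2 F, 2 N, 5 O.
Implicit hydrogens by atom environment:
  6 × C (aromatic): no H
  4 × C: no H
  3 × O: no H
  2 × Cl: no H
  2 × F: no H
  2 × N: no H
  2 × O: 1 H each → 2
  Total hydrogens = 2.
Molecular formula: C10H2Cl2F2N2O5

C10H2Cl2F2N2O5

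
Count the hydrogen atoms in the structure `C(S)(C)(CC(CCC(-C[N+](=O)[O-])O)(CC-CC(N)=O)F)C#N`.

22

Hydrogens are implicit in SMILES; fill each atom to its normal valence:
  7 × C: 2 H each → 14
  4 × C: no H
  2 × O: no H
  1 × C: 3 H
  1 × C: 1 H
  1 × F: no H
  1 × N: 2 H
  1 × N: no H
  1 × N (charge +1): no H
  1 × O: 1 H
  1 × O (charge -1): no H
  1 × S: 1 H
  Total hydrogens = 22.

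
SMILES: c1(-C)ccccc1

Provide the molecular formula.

C7H8

Heavy atoms from the SMILES: 7 C.
Implicit hydrogens by atom environment:
  5 × C (aromatic): 1 H each → 5
  1 × C: 3 H
  1 × C (aromatic): no H
  Total hydrogens = 8.
Molecular formula: C7H8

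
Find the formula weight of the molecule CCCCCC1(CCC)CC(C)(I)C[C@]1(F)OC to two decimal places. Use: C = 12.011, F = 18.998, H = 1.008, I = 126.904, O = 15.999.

Molecular formula: C15H28FIO.
M = 15×12.011 + 1×18.998 + 28×1.008 + 1×126.904 + 1×15.999 = 370.29 g/mol.

370.29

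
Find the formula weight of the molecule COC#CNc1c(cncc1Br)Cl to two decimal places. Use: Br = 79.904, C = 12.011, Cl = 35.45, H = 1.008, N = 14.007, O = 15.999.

261.50

Molecular formula: C8H6BrClN2O.
M = 1×79.904 + 8×12.011 + 1×35.45 + 6×1.008 + 2×14.007 + 1×15.999 = 261.50 g/mol.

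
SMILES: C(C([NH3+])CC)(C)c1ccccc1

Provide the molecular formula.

Heavy atoms from the SMILES: 11 C, 1 N.
Implicit hydrogens by atom environment:
  5 × C (aromatic): 1 H each → 5
  2 × C: 3 H each → 6
  2 × C: 1 H each → 2
  1 × C: 2 H
  1 × C (aromatic): no H
  1 × N (charge +1): 3 H
  Total hydrogens = 18.
Net charge +1.
Molecular formula: C11H18N+

C11H18N+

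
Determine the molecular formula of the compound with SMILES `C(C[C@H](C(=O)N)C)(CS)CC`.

C8H17NOS

Heavy atoms from the SMILES: 8 C, 1 N, 1 O, 1 S.
Implicit hydrogens by atom environment:
  3 × C: 2 H each → 6
  2 × C: 3 H each → 6
  2 × C: 1 H each → 2
  1 × C: no H
  1 × N: 2 H
  1 × O: no H
  1 × S: 1 H
  Total hydrogens = 17.
Molecular formula: C8H17NOS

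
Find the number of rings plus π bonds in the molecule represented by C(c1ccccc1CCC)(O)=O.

5

Molecular formula from the SMILES: C10H12O2.
DoU = (2C + 2 + N − H − X)/2 = (2·10 + 2 + 0 − 12 − 0)/2 = 10/2 = 5.
(Structurally: 1 ring(s) + 4 π bond(s) = 5.)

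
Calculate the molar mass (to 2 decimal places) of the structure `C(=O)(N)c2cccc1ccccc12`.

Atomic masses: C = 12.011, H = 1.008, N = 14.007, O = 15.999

171.20

Molecular formula: C11H9NO.
M = 11×12.011 + 9×1.008 + 1×14.007 + 1×15.999 = 171.20 g/mol.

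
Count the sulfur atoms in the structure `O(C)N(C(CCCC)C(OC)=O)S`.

The symbol for sulfur appears 1 time in the SMILES.

1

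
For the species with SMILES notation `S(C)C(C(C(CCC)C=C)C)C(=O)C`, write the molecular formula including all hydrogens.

C12H22OS

Heavy atoms from the SMILES: 12 C, 1 O, 1 S.
Implicit hydrogens by atom environment:
  4 × C: 3 H each → 12
  4 × C: 1 H each → 4
  3 × C: 2 H each → 6
  1 × C: no H
  1 × O: no H
  1 × S: no H
  Total hydrogens = 22.
Molecular formula: C12H22OS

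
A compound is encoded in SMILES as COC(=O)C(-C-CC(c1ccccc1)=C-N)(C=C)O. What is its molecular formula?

Heavy atoms from the SMILES: 15 C, 1 N, 3 O.
Implicit hydrogens by atom environment:
  5 × C (aromatic): 1 H each → 5
  3 × C: 2 H each → 6
  3 × C: no H
  2 × C: 1 H each → 2
  2 × O: no H
  1 × C: 3 H
  1 × C (aromatic): no H
  1 × N: 2 H
  1 × O: 1 H
  Total hydrogens = 19.
Molecular formula: C15H19NO3

C15H19NO3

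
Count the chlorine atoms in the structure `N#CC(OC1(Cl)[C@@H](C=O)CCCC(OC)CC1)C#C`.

The symbol for chlorine appears 1 time in the SMILES.

1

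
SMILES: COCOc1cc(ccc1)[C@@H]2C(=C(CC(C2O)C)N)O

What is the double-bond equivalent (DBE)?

6

Molecular formula from the SMILES: C15H21NO4.
DoU = (2C + 2 + N − H − X)/2 = (2·15 + 2 + 1 − 21 − 0)/2 = 12/2 = 6.
(Structurally: 2 ring(s) + 4 π bond(s) = 6.)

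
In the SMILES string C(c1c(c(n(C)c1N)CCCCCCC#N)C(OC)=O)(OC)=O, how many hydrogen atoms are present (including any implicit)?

23

Hydrogens are implicit in SMILES; fill each atom to its normal valence:
  6 × C: 2 H each → 12
  4 × C (aromatic): no H
  4 × O: no H
  3 × C: 3 H each → 9
  3 × C: no H
  1 × N: 2 H
  1 × N (aromatic): no H
  1 × N: no H
  Total hydrogens = 23.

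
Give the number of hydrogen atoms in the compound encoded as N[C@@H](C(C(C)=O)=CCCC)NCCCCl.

Hydrogens are implicit in SMILES; fill each atom to its normal valence:
  5 × C: 2 H each → 10
  2 × C: 3 H each → 6
  2 × C: 1 H each → 2
  2 × C: no H
  1 × Cl: no H
  1 × N: 2 H
  1 × N: 1 H
  1 × O: no H
  Total hydrogens = 21.

21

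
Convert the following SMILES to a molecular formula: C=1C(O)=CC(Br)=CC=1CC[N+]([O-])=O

Heavy atoms from the SMILES: 1 Br, 8 C, 1 N, 3 O.
Implicit hydrogens by atom environment:
  3 × C (aromatic): 1 H each → 3
  3 × C (aromatic): no H
  2 × C: 2 H each → 4
  1 × Br: no H
  1 × N (charge +1): no H
  1 × O: 1 H
  1 × O: no H
  1 × O (charge -1): no H
  Total hydrogens = 8.
Molecular formula: C8H8BrNO3

C8H8BrNO3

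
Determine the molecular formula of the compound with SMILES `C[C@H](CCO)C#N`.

C5H9NO

Heavy atoms from the SMILES: 5 C, 1 N, 1 O.
Implicit hydrogens by atom environment:
  2 × C: 2 H each → 4
  1 × C: 3 H
  1 × C: 1 H
  1 × C: no H
  1 × N: no H
  1 × O: 1 H
  Total hydrogens = 9.
Molecular formula: C5H9NO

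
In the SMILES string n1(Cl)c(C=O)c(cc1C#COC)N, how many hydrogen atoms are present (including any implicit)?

7

Hydrogens are implicit in SMILES; fill each atom to its normal valence:
  3 × C (aromatic): no H
  2 × C: no H
  2 × O: no H
  1 × C: 3 H
  1 × C (aromatic): 1 H
  1 × C: 1 H
  1 × Cl: no H
  1 × N: 2 H
  1 × N (aromatic): no H
  Total hydrogens = 7.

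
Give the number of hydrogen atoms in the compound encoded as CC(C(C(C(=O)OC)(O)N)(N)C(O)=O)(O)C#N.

Hydrogens are implicit in SMILES; fill each atom to its normal valence:
  6 × C: no H
  3 × O: 1 H each → 3
  3 × O: no H
  2 × C: 3 H each → 6
  2 × N: 2 H each → 4
  1 × N: no H
  Total hydrogens = 13.

13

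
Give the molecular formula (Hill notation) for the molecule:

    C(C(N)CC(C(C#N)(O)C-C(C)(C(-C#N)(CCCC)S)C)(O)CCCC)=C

C21H37N3O2S

Heavy atoms from the SMILES: 21 C, 3 N, 2 O, 1 S.
Implicit hydrogens by atom environment:
  9 × C: 2 H each → 18
  6 × C: no H
  4 × C: 3 H each → 12
  2 × C: 1 H each → 2
  2 × N: no H
  2 × O: 1 H each → 2
  1 × N: 2 H
  1 × S: 1 H
  Total hydrogens = 37.
Molecular formula: C21H37N3O2S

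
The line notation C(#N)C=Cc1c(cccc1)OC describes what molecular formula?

C10H9NO

Heavy atoms from the SMILES: 10 C, 1 N, 1 O.
Implicit hydrogens by atom environment:
  4 × C (aromatic): 1 H each → 4
  2 × C: 1 H each → 2
  2 × C (aromatic): no H
  1 × C: 3 H
  1 × C: no H
  1 × N: no H
  1 × O: no H
  Total hydrogens = 9.
Molecular formula: C10H9NO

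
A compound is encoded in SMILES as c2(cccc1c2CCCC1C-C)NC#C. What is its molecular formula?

C14H17N

Heavy atoms from the SMILES: 14 C, 1 N.
Implicit hydrogens by atom environment:
  4 × C: 2 H each → 8
  3 × C (aromatic): 1 H each → 3
  3 × C (aromatic): no H
  2 × C: 1 H each → 2
  1 × C: 3 H
  1 × C: no H
  1 × N: 1 H
  Total hydrogens = 17.
Molecular formula: C14H17N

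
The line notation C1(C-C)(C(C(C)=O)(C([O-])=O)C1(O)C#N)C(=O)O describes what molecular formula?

C10H10NO6-

Heavy atoms from the SMILES: 10 C, 1 N, 6 O.
Implicit hydrogens by atom environment:
  7 × C: no H
  3 × O: no H
  2 × C: 3 H each → 6
  2 × O: 1 H each → 2
  1 × C: 2 H
  1 × N: no H
  1 × O (charge -1): no H
  Total hydrogens = 10.
Net charge -1.
Molecular formula: C10H10NO6-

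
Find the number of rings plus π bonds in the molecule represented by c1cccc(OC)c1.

Molecular formula from the SMILES: C7H8O.
DoU = (2C + 2 + N − H − X)/2 = (2·7 + 2 + 0 − 8 − 0)/2 = 8/2 = 4.
(Structurally: 1 ring(s) + 3 π bond(s) = 4.)

4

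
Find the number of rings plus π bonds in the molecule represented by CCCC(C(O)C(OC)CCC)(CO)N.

Molecular formula from the SMILES: C11H25NO3.
DoU = (2C + 2 + N − H − X)/2 = (2·11 + 2 + 1 − 25 − 0)/2 = 0/2 = 0.
(Structurally: 0 ring(s) + 0 π bond(s) = 0.)

0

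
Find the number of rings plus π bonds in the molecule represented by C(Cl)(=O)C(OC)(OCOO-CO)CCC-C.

Molecular formula from the SMILES: C9H17ClO6.
DoU = (2C + 2 + N − H − X)/2 = (2·9 + 2 + 0 − 17 − 1)/2 = 2/2 = 1.
(Structurally: 0 ring(s) + 1 π bond(s) = 1.)

1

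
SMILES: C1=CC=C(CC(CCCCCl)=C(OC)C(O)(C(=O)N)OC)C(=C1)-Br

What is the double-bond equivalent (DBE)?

Molecular formula from the SMILES: C17H23BrClNO4.
DoU = (2C + 2 + N − H − X)/2 = (2·17 + 2 + 1 − 23 − 2)/2 = 12/2 = 6.
(Structurally: 1 ring(s) + 5 π bond(s) = 6.)

6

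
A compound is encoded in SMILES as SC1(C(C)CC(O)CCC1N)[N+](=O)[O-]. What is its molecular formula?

C8H16N2O3S

Heavy atoms from the SMILES: 8 C, 2 N, 3 O, 1 S.
Implicit hydrogens by atom environment:
  3 × C: 2 H each → 6
  3 × C: 1 H each → 3
  1 × C: 3 H
  1 × C: no H
  1 × N: 2 H
  1 × N (charge +1): no H
  1 × O: 1 H
  1 × O: no H
  1 × O (charge -1): no H
  1 × S: 1 H
  Total hydrogens = 16.
Molecular formula: C8H16N2O3S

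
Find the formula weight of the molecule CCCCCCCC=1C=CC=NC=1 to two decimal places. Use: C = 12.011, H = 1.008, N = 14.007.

Molecular formula: C12H19N.
M = 12×12.011 + 19×1.008 + 1×14.007 = 177.29 g/mol.

177.29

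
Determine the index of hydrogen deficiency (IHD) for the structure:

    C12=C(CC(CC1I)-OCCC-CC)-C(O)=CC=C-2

Molecular formula from the SMILES: C15H21IO2.
DoU = (2C + 2 + N − H − X)/2 = (2·15 + 2 + 0 − 21 − 1)/2 = 10/2 = 5.
(Structurally: 2 ring(s) + 3 π bond(s) = 5.)

5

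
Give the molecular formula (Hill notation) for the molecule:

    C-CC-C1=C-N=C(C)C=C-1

Heavy atoms from the SMILES: 9 C, 1 N.
Implicit hydrogens by atom environment:
  3 × C (aromatic): 1 H each → 3
  2 × C: 3 H each → 6
  2 × C: 2 H each → 4
  2 × C (aromatic): no H
  1 × N (aromatic): no H
  Total hydrogens = 13.
Molecular formula: C9H13N

C9H13N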